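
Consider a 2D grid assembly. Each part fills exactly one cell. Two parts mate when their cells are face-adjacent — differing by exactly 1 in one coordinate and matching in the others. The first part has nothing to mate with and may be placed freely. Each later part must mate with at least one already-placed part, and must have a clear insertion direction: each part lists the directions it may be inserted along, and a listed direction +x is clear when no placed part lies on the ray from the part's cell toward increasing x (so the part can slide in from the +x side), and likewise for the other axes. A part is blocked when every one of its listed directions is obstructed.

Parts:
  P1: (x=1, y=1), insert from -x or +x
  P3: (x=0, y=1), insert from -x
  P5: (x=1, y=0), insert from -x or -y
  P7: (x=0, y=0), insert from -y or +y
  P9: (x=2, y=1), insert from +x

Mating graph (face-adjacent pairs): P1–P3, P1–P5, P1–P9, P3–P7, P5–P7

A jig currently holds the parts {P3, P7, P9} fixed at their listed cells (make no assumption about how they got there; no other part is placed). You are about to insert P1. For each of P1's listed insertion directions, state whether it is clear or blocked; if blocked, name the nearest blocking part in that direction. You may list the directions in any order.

-x: nearest on ray is P3@(0, 1) ⇒ blocked
+x: nearest on ray is P9@(2, 1) ⇒ blocked

+x: blocked by P9; -x: blocked by P3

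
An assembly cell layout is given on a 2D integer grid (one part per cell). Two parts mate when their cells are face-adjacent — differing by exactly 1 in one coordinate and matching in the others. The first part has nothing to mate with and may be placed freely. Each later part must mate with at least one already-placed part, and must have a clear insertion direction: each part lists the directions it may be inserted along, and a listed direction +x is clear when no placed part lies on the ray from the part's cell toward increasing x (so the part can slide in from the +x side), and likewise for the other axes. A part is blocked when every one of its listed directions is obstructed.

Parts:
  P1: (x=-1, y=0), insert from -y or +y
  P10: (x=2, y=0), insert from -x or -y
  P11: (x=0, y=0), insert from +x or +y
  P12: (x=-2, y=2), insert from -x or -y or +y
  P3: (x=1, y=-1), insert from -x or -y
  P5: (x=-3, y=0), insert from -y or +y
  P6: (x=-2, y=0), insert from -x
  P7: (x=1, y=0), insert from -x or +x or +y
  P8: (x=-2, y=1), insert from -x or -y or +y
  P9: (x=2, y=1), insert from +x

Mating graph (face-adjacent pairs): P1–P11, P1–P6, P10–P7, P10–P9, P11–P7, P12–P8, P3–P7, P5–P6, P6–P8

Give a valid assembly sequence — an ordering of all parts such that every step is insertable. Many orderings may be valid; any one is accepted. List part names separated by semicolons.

1. P6@(-2, 0) [-x clear] — {P6}
2. P5@(-3, 0) [-y clear] — {P5, P6}
3. P8@(-2, 1) [-x clear] — {P5, P6, P8}
4. P1@(-1, 0) [-y clear] — {P1, P5, P6, P8}
5. P11@(0, 0) [+x clear] — {P1, P11, P5, P6, P8}
6. P7@(1, 0) [+x clear] — {P1, P11, P5, P6, P7, P8}
7. P3@(1, -1) [-x clear] — {P1, P11, P3, P5, P6, P7, P8}
8. P10@(2, 0) [-y clear] — {P1, P10, P11, P3, P5, P6, P7, P8}
9. P9@(2, 1) [+x clear] — {P1, P10, P11, P3, P5, P6, P7, P8, P9}
10. P12@(-2, 2) [-x clear] — {P1, P10, P11, P12, P3, P5, P6, P7, P8, P9}

P6; P5; P8; P1; P11; P7; P3; P10; P9; P12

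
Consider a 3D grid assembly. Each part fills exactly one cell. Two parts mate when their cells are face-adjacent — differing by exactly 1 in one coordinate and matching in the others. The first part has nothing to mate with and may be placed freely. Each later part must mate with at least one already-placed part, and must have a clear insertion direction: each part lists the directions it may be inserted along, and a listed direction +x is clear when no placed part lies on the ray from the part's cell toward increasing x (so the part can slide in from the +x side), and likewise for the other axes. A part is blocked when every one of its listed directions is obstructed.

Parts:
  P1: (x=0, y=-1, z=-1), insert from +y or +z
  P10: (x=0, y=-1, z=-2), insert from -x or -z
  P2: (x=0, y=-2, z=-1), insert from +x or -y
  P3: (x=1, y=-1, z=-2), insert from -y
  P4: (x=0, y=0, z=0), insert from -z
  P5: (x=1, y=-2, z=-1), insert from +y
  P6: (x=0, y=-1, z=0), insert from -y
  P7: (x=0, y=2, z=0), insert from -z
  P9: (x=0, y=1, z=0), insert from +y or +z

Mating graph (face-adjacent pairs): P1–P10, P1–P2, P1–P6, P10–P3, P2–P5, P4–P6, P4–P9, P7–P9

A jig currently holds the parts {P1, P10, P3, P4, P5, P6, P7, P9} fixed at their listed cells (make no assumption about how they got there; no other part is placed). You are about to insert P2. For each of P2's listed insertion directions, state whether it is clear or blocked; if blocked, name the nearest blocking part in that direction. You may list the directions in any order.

+x: nearest on ray is P5@(1, -2, -1) ⇒ blocked
-y: ray from P2(0, -2, -1) has no placed part ⇒ clear

+x: blocked by P5; -y: clear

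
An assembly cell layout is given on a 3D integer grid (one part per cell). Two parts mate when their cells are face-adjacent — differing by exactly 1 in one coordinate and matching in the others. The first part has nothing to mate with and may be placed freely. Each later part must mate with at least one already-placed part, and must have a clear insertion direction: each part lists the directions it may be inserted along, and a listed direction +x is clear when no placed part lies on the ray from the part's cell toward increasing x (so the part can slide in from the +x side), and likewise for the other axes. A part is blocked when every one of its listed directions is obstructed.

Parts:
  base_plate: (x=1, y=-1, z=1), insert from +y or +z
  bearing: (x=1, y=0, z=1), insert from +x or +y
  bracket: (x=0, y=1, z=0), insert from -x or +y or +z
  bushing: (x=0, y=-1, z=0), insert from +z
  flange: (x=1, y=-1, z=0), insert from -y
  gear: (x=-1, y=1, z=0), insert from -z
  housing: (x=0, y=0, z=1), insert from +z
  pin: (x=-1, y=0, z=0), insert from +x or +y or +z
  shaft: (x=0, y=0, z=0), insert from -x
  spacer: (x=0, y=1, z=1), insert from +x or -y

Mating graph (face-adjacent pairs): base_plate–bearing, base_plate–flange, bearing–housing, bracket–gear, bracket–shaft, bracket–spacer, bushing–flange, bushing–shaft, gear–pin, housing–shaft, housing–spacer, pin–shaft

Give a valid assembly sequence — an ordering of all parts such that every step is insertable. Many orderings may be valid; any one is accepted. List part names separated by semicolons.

bearing; housing; shaft; bushing; pin; flange; base_plate; bracket; gear; spacer

1. bearing@(1, 0, 1) [+x clear] — {bearing}
2. housing@(0, 0, 1) [+z clear] — {bearing, housing}
3. shaft@(0, 0, 0) [-x clear] — {bearing, housing, shaft}
4. bushing@(0, -1, 0) [+z clear] — {bearing, bushing, housing, shaft}
5. pin@(-1, 0, 0) [+y clear] — {bearing, bushing, housing, pin, shaft}
6. flange@(1, -1, 0) [-y clear] — {bearing, bushing, flange, housing, pin, shaft}
7. base_plate@(1, -1, 1) [+z clear] — {base_plate, bearing, bushing, flange, housing, pin, shaft}
8. bracket@(0, 1, 0) [-x clear] — {base_plate, bearing, bracket, bushing, flange, housing, pin, shaft}
9. gear@(-1, 1, 0) [-z clear] — {base_plate, bearing, bracket, bushing, flange, gear, housing, pin, shaft}
10. spacer@(0, 1, 1) [+x clear] — {base_plate, bearing, bracket, bushing, flange, gear, housing, pin, shaft, spacer}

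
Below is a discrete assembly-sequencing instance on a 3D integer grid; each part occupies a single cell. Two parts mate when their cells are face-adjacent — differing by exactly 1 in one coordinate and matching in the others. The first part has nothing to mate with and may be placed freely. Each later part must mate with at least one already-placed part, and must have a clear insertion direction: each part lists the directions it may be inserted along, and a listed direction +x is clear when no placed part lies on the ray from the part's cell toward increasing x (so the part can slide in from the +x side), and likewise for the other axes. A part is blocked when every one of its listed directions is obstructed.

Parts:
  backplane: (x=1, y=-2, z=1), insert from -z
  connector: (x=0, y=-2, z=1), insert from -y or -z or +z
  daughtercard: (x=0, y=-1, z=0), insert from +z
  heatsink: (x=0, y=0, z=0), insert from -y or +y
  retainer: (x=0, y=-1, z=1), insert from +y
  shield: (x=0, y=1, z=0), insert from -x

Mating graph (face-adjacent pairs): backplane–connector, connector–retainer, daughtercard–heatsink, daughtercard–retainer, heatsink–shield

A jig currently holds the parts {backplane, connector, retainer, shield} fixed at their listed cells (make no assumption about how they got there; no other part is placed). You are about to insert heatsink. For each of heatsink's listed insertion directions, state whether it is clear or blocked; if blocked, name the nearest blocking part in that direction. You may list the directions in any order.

-y: ray from heatsink(0, 0, 0) has no placed part ⇒ clear
+y: nearest on ray is shield@(0, 1, 0) ⇒ blocked

+y: blocked by shield; -y: clear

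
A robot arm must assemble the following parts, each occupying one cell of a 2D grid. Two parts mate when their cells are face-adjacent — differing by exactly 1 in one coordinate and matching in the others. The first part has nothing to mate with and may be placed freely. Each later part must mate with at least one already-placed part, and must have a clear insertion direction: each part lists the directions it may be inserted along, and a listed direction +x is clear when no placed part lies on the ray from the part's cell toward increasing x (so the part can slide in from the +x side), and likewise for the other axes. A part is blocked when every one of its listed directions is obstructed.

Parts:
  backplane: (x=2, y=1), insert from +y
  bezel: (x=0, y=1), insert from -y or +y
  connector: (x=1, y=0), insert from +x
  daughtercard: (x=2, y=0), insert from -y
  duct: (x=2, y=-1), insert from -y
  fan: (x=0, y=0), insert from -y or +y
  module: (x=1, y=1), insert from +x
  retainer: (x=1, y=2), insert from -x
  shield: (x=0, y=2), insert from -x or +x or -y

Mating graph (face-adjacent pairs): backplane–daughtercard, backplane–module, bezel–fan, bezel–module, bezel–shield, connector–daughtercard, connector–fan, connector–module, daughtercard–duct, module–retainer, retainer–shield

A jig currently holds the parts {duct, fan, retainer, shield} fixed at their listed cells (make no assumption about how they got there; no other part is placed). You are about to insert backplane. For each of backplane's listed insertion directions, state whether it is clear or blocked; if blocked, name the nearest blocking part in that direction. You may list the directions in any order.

+y: clear

+y: ray from backplane(2, 1) has no placed part ⇒ clear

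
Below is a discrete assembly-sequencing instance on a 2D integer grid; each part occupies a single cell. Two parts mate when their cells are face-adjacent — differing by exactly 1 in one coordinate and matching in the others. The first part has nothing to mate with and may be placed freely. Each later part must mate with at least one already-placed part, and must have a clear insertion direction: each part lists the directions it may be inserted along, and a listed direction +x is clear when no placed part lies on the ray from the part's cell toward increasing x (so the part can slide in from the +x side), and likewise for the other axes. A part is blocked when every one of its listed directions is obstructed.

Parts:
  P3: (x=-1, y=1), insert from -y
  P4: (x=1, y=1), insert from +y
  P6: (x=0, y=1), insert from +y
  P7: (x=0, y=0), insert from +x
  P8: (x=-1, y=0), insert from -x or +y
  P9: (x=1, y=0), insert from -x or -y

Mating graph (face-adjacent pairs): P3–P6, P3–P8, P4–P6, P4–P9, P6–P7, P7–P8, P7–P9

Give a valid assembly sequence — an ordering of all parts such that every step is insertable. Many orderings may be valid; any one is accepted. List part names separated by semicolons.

1. P3@(-1, 1) [-y clear] — {P3}
2. P8@(-1, 0) [-x clear] — {P3, P8}
3. P7@(0, 0) [+x clear] — {P3, P7, P8}
4. P9@(1, 0) [-y clear] — {P3, P7, P8, P9}
5. P6@(0, 1) [+y clear] — {P3, P6, P7, P8, P9}
6. P4@(1, 1) [+y clear] — {P3, P4, P6, P7, P8, P9}

P3; P8; P7; P9; P6; P4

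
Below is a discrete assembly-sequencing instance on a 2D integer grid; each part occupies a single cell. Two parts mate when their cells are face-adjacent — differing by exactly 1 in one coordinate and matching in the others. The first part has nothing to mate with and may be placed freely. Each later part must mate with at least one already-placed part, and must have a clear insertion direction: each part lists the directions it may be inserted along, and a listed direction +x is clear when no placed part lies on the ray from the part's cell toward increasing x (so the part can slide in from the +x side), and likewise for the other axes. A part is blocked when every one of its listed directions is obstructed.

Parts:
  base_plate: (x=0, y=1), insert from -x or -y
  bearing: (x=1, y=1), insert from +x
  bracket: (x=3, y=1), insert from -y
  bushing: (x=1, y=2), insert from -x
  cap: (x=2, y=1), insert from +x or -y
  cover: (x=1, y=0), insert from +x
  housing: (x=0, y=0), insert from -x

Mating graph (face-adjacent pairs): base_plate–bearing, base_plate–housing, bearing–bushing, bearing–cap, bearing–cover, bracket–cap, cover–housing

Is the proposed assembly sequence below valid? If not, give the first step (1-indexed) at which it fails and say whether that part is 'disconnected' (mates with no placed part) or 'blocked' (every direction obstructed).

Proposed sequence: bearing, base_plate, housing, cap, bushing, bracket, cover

1. bearing@(1, 1) [+x clear] — {bearing}
2. base_plate@(0, 1) [-x clear] — {base_plate, bearing}
3. housing@(0, 0) [-x clear] — {base_plate, bearing, housing}
4. cap@(2, 1) [+x clear] — {base_plate, bearing, cap, housing}
5. bushing@(1, 2) [-x clear] — {base_plate, bearing, bushing, cap, housing}
6. bracket@(3, 1) [-y clear] — {base_plate, bearing, bracket, bushing, cap, housing}
7. cover@(1, 0) [+x clear] — {base_plate, bearing, bracket, bushing, cap, cover, housing}

Valid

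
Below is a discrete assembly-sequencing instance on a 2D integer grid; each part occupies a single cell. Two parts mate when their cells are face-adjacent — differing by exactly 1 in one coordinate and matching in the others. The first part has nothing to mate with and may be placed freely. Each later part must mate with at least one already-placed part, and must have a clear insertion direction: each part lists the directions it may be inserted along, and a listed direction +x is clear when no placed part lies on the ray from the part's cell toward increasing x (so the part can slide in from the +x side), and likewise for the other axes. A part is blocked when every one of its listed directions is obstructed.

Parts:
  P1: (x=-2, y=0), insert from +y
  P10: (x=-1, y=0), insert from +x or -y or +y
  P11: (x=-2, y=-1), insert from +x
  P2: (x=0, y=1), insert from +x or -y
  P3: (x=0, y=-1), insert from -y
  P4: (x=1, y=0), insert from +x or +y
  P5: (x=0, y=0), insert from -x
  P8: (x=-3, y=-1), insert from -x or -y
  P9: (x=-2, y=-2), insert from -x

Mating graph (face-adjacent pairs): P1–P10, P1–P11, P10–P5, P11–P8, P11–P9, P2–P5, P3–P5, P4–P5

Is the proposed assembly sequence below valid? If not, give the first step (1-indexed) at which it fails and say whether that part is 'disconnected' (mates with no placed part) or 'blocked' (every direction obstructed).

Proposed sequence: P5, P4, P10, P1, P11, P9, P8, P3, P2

Valid

1. P5@(0, 0) [-x clear] — {P5}
2. P4@(1, 0) [+x clear] — {P4, P5}
3. P10@(-1, 0) [-y clear] — {P10, P4, P5}
4. P1@(-2, 0) [+y clear] — {P1, P10, P4, P5}
5. P11@(-2, -1) [+x clear] — {P1, P10, P11, P4, P5}
6. P9@(-2, -2) [-x clear] — {P1, P10, P11, P4, P5, P9}
7. P8@(-3, -1) [-x clear] — {P1, P10, P11, P4, P5, P8, P9}
8. P3@(0, -1) [-y clear] — {P1, P10, P11, P3, P4, P5, P8, P9}
9. P2@(0, 1) [+x clear] — {P1, P10, P11, P2, P3, P4, P5, P8, P9}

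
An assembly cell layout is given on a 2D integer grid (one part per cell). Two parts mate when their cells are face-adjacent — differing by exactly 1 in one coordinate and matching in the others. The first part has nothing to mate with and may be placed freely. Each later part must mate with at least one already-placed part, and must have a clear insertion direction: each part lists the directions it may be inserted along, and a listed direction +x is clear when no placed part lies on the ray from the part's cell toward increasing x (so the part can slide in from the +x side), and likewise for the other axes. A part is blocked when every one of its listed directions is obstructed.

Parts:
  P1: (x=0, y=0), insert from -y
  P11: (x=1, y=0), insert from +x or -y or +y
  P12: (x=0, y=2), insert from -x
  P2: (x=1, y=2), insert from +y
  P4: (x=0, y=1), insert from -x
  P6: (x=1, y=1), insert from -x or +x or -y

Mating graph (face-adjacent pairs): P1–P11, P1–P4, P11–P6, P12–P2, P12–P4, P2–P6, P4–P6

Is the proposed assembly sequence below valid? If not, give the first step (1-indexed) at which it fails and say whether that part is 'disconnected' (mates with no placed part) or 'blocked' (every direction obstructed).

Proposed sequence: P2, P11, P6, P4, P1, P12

1. P2@(1, 2) [+y clear] — {P2}
2. P11@(1, 0) — no placed neighbour ⇒ disconnected

Invalid at step 2 (disconnected)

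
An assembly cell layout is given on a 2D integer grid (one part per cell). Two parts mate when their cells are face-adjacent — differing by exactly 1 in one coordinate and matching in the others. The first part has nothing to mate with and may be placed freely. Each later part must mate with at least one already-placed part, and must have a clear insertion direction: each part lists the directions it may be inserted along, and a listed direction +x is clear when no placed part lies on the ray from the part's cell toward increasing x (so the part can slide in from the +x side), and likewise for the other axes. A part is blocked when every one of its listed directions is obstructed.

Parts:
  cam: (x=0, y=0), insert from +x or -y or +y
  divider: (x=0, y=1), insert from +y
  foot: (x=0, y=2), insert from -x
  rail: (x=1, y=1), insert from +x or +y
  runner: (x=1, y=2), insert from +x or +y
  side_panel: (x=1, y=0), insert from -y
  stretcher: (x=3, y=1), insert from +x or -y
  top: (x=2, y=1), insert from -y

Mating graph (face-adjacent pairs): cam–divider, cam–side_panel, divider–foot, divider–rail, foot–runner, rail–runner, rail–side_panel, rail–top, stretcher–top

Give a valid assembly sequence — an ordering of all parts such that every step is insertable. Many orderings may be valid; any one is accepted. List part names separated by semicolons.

1. side_panel@(1, 0) [-y clear] — {side_panel}
2. rail@(1, 1) [+x clear] — {rail, side_panel}
3. runner@(1, 2) [+x clear] — {rail, runner, side_panel}
4. top@(2, 1) [-y clear] — {rail, runner, side_panel, top}
5. cam@(0, 0) [-y clear] — {cam, rail, runner, side_panel, top}
6. divider@(0, 1) [+y clear] — {cam, divider, rail, runner, side_panel, top}
7. foot@(0, 2) [-x clear] — {cam, divider, foot, rail, runner, side_panel, top}
8. stretcher@(3, 1) [+x clear] — {cam, divider, foot, rail, runner, side_panel, stretcher, top}

side_panel; rail; runner; top; cam; divider; foot; stretcher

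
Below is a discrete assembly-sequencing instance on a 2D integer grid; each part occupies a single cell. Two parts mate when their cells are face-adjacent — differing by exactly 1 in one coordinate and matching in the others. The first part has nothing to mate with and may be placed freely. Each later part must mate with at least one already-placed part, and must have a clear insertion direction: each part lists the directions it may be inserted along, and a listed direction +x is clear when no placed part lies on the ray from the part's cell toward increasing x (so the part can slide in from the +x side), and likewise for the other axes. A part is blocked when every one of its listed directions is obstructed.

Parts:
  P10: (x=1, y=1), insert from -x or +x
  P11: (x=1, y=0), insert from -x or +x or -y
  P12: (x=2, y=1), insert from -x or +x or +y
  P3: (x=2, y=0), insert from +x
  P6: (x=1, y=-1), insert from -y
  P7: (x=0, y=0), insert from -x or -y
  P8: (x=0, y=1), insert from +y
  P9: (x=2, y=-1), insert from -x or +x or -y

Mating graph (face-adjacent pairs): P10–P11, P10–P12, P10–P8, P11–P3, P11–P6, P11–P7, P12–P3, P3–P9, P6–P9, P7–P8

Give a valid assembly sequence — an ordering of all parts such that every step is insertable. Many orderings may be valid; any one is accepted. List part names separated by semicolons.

1. P7@(0, 0) [-x clear] — {P7}
2. P11@(1, 0) [+x clear] — {P11, P7}
3. P3@(2, 0) [+x clear] — {P11, P3, P7}
4. P12@(2, 1) [-x clear] — {P11, P12, P3, P7}
5. P6@(1, -1) [-y clear] — {P11, P12, P3, P6, P7}
6. P10@(1, 1) [-x clear] — {P10, P11, P12, P3, P6, P7}
7. P8@(0, 1) [+y clear] — {P10, P11, P12, P3, P6, P7, P8}
8. P9@(2, -1) [+x clear] — {P10, P11, P12, P3, P6, P7, P8, P9}

P7; P11; P3; P12; P6; P10; P8; P9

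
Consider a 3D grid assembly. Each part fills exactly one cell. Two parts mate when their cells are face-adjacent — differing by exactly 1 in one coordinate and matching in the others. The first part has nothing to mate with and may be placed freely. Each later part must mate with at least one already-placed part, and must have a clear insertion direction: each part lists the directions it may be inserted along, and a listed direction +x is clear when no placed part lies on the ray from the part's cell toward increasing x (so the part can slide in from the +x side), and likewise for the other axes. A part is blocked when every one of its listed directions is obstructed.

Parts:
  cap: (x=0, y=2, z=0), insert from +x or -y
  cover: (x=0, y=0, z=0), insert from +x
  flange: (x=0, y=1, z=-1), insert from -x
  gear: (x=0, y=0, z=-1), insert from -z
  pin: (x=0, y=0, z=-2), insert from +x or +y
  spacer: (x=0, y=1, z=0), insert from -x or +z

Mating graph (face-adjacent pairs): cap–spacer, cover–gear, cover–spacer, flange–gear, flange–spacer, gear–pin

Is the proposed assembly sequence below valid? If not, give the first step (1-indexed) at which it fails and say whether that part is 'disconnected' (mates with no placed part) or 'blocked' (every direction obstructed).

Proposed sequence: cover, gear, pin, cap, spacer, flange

1. cover@(0, 0, 0) [+x clear] — {cover}
2. gear@(0, 0, -1) [-z clear] — {cover, gear}
3. pin@(0, 0, -2) [+x clear] — {cover, gear, pin}
4. cap@(0, 2, 0) — no placed neighbour ⇒ disconnected

Invalid at step 4 (disconnected)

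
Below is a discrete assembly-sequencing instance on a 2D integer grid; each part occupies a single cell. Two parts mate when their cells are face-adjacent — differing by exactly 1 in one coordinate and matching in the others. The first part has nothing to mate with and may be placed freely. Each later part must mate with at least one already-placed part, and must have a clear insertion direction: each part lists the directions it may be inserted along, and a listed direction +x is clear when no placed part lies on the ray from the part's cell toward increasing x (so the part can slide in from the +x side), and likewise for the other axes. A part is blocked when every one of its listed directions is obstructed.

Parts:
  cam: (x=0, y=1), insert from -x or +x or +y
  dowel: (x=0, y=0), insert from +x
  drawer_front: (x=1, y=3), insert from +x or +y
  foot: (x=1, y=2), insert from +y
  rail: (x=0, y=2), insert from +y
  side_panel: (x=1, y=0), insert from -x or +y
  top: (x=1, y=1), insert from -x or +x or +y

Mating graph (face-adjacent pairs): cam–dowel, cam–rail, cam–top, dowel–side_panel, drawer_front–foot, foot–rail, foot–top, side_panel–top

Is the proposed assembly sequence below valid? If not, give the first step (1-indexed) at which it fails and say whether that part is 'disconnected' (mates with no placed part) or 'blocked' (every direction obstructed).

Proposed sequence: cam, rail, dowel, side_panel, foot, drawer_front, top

1. cam@(0, 1) [-x clear] — {cam}
2. rail@(0, 2) [+y clear] — {cam, rail}
3. dowel@(0, 0) [+x clear] — {cam, dowel, rail}
4. side_panel@(1, 0) [+y clear] — {cam, dowel, rail, side_panel}
5. foot@(1, 2) [+y clear] — {cam, dowel, foot, rail, side_panel}
6. drawer_front@(1, 3) [+x clear] — {cam, dowel, drawer_front, foot, rail, side_panel}
7. top@(1, 1) [+x clear] — {cam, dowel, drawer_front, foot, rail, side_panel, top}

Valid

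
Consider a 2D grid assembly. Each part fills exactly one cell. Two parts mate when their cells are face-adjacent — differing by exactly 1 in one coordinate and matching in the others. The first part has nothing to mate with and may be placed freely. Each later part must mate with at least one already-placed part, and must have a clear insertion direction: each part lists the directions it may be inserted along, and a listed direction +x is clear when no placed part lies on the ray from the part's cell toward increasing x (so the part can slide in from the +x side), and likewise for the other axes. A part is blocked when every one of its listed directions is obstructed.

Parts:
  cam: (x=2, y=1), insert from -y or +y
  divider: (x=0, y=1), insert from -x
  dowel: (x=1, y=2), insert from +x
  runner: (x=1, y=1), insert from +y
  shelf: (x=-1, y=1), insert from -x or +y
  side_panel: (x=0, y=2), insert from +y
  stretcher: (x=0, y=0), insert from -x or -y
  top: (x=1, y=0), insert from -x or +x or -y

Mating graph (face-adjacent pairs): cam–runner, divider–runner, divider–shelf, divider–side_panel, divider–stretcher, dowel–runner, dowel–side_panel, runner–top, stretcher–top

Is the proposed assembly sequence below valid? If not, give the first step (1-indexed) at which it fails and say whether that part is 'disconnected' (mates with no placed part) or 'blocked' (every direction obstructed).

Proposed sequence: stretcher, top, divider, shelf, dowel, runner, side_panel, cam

1. stretcher@(0, 0) [-x clear] — {stretcher}
2. top@(1, 0) [+x clear] — {stretcher, top}
3. divider@(0, 1) [-x clear] — {divider, stretcher, top}
4. shelf@(-1, 1) [-x clear] — {divider, shelf, stretcher, top}
5. dowel@(1, 2) — no placed neighbour ⇒ disconnected

Invalid at step 5 (disconnected)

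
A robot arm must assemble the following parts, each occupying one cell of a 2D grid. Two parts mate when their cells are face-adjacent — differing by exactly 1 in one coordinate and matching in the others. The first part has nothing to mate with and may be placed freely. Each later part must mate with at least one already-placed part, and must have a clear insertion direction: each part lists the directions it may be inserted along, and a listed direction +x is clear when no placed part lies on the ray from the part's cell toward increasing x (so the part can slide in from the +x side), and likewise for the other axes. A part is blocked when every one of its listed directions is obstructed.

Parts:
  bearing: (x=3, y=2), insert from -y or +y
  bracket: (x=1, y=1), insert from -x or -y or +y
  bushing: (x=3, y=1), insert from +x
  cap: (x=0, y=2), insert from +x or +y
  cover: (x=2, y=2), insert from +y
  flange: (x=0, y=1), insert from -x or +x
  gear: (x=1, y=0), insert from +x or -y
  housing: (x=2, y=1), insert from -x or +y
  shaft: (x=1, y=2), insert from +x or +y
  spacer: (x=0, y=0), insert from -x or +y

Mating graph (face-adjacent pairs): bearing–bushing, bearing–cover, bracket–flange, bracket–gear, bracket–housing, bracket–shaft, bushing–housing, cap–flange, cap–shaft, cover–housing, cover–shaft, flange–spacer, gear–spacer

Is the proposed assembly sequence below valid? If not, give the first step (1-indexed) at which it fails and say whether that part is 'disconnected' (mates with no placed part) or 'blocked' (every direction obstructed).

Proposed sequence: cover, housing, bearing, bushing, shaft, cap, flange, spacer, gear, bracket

1. cover@(2, 2) [+y clear] — {cover}
2. housing@(2, 1) [-x clear] — {cover, housing}
3. bearing@(3, 2) [-y clear] — {bearing, cover, housing}
4. bushing@(3, 1) [+x clear] — {bearing, bushing, cover, housing}
5. shaft@(1, 2) [+y clear] — {bearing, bushing, cover, housing, shaft}
6. cap@(0, 2) [+y clear] — {bearing, bushing, cap, cover, housing, shaft}
7. flange@(0, 1) [-x clear] — {bearing, bushing, cap, cover, flange, housing, shaft}
8. spacer@(0, 0) [-x clear] — {bearing, bushing, cap, cover, flange, housing, shaft, spacer}
9. gear@(1, 0) [+x clear] — {bearing, bushing, cap, cover, flange, gear, housing, shaft, spacer}
10. bracket@(1, 1) — -x/-y/+y all obstructed ⇒ blocked

Invalid at step 10 (blocked)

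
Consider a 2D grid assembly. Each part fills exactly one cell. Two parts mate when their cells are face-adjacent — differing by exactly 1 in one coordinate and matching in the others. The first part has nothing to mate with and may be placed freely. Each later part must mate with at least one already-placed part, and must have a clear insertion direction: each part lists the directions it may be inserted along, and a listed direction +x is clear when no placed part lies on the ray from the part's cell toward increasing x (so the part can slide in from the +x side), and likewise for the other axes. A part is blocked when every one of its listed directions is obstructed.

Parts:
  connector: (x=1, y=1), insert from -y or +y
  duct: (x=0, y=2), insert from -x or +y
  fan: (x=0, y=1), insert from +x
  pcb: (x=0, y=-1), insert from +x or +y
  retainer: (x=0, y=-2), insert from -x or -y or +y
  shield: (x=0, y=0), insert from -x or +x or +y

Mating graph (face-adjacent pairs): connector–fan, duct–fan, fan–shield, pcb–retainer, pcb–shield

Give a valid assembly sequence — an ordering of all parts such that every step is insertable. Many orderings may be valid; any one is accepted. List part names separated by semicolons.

fan; shield; connector; duct; pcb; retainer

1. fan@(0, 1) [+x clear] — {fan}
2. shield@(0, 0) [-x clear] — {fan, shield}
3. connector@(1, 1) [-y clear] — {connector, fan, shield}
4. duct@(0, 2) [-x clear] — {connector, duct, fan, shield}
5. pcb@(0, -1) [+x clear] — {connector, duct, fan, pcb, shield}
6. retainer@(0, -2) [-x clear] — {connector, duct, fan, pcb, retainer, shield}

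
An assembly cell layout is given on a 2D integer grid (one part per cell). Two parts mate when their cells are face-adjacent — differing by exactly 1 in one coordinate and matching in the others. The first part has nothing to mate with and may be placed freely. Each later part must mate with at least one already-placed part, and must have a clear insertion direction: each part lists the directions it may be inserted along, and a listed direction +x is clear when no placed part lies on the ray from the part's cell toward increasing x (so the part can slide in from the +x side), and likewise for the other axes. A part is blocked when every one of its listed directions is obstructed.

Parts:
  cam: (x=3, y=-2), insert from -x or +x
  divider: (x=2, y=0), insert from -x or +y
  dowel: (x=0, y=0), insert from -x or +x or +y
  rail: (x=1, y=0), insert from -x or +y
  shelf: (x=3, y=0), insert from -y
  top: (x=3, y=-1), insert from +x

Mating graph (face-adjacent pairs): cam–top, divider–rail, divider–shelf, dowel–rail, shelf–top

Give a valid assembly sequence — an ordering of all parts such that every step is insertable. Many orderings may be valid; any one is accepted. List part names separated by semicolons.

1. dowel@(0, 0) [-x clear] — {dowel}
2. rail@(1, 0) [+y clear] — {dowel, rail}
3. divider@(2, 0) [+y clear] — {divider, dowel, rail}
4. shelf@(3, 0) [-y clear] — {divider, dowel, rail, shelf}
5. top@(3, -1) [+x clear] — {divider, dowel, rail, shelf, top}
6. cam@(3, -2) [-x clear] — {cam, divider, dowel, rail, shelf, top}

dowel; rail; divider; shelf; top; cam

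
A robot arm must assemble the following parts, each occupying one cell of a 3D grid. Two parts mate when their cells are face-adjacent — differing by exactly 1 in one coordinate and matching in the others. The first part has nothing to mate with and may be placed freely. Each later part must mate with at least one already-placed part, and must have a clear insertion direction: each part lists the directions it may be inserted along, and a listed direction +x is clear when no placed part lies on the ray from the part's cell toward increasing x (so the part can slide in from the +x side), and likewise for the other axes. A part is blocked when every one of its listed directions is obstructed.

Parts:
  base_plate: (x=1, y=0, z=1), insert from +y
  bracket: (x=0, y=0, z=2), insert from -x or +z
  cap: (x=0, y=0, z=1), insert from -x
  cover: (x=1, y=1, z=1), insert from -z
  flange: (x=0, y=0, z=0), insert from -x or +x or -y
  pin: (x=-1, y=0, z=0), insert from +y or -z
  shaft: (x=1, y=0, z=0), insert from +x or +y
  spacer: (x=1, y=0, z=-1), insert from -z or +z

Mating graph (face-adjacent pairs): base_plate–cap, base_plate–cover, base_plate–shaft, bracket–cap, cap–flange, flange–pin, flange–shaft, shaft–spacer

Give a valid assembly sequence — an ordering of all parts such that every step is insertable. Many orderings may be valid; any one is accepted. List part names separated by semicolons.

spacer; shaft; base_plate; cap; cover; flange; bracket; pin

1. spacer@(1, 0, -1) [-z clear] — {spacer}
2. shaft@(1, 0, 0) [+x clear] — {shaft, spacer}
3. base_plate@(1, 0, 1) [+y clear] — {base_plate, shaft, spacer}
4. cap@(0, 0, 1) [-x clear] — {base_plate, cap, shaft, spacer}
5. cover@(1, 1, 1) [-z clear] — {base_plate, cap, cover, shaft, spacer}
6. flange@(0, 0, 0) [-x clear] — {base_plate, cap, cover, flange, shaft, spacer}
7. bracket@(0, 0, 2) [-x clear] — {base_plate, bracket, cap, cover, flange, shaft, spacer}
8. pin@(-1, 0, 0) [+y clear] — {base_plate, bracket, cap, cover, flange, pin, shaft, spacer}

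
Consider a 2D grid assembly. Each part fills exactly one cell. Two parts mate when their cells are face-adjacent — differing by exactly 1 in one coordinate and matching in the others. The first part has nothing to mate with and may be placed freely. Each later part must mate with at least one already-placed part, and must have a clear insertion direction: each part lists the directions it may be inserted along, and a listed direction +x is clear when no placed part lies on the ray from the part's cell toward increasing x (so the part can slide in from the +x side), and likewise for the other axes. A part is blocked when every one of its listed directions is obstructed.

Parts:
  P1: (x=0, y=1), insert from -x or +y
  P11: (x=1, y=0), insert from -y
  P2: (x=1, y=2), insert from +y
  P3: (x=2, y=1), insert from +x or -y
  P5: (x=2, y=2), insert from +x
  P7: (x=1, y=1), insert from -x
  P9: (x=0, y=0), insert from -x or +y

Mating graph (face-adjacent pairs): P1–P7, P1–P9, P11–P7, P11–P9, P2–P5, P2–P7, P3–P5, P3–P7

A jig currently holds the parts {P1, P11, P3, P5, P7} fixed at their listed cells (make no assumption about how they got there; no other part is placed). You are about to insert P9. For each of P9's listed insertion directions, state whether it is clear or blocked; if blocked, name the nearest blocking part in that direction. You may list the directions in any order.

+y: blocked by P1; -x: clear

-x: ray from P9(0, 0) has no placed part ⇒ clear
+y: nearest on ray is P1@(0, 1) ⇒ blocked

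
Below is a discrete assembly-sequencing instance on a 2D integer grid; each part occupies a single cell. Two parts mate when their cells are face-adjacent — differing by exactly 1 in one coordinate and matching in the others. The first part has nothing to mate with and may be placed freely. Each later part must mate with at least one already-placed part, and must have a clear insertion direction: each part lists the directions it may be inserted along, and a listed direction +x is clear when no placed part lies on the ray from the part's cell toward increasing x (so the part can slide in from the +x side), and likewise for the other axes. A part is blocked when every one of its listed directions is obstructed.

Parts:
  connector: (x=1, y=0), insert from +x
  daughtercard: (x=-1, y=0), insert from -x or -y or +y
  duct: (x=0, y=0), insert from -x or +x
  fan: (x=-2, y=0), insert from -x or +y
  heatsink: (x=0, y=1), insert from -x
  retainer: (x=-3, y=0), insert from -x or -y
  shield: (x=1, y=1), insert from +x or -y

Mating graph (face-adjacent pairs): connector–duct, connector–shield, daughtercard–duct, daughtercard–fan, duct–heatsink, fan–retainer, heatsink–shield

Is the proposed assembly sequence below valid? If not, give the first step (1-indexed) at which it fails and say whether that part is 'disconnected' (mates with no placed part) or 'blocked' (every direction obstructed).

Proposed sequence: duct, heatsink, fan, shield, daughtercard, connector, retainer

Invalid at step 3 (disconnected)

1. duct@(0, 0) [-x clear] — {duct}
2. heatsink@(0, 1) [-x clear] — {duct, heatsink}
3. fan@(-2, 0) — no placed neighbour ⇒ disconnected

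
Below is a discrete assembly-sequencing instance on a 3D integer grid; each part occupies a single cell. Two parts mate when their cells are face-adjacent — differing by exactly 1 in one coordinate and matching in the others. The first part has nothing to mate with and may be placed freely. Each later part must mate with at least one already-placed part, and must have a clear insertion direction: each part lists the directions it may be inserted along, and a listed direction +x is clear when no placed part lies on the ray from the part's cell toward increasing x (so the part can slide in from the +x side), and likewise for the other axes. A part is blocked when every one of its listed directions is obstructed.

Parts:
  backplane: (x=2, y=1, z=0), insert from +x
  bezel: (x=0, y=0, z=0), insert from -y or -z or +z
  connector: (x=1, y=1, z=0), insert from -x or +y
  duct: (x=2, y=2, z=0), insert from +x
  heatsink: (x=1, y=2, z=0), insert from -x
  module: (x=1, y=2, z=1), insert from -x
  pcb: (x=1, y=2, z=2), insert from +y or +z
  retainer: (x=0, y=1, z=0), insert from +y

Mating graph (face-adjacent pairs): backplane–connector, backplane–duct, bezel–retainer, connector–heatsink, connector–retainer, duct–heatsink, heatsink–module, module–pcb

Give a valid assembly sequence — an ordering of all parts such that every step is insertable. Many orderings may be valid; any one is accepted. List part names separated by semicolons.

1. pcb@(1, 2, 2) [+y clear] — {pcb}
2. module@(1, 2, 1) [-x clear] — {module, pcb}
3. heatsink@(1, 2, 0) [-x clear] — {heatsink, module, pcb}
4. connector@(1, 1, 0) [-x clear] — {connector, heatsink, module, pcb}
5. backplane@(2, 1, 0) [+x clear] — {backplane, connector, heatsink, module, pcb}
6. retainer@(0, 1, 0) [+y clear] — {backplane, connector, heatsink, module, pcb, retainer}
7. bezel@(0, 0, 0) [-y clear] — {backplane, bezel, connector, heatsink, module, pcb, retainer}
8. duct@(2, 2, 0) [+x clear] — {backplane, bezel, connector, duct, heatsink, module, pcb, retainer}

pcb; module; heatsink; connector; backplane; retainer; bezel; duct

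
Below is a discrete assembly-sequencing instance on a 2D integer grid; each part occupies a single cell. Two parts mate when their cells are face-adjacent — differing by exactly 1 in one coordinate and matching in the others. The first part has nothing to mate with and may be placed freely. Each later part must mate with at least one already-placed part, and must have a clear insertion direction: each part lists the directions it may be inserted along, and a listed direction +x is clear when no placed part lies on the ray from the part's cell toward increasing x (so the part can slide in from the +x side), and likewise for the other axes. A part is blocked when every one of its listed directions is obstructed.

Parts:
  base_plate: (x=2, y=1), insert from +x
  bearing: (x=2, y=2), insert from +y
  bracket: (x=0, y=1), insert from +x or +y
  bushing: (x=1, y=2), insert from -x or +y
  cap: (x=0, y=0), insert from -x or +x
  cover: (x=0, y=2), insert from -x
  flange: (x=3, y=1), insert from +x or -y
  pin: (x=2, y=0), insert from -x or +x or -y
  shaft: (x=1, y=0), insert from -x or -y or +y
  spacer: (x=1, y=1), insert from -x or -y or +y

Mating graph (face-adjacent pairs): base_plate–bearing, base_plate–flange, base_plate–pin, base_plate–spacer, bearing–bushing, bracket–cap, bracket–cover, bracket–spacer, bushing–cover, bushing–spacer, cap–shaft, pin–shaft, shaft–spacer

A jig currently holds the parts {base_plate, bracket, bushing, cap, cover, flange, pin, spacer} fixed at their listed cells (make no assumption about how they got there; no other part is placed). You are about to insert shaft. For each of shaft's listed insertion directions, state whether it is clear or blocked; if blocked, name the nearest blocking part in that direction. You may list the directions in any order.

+y: blocked by spacer; -x: blocked by cap; -y: clear

-x: nearest on ray is cap@(0, 0) ⇒ blocked
-y: ray from shaft(1, 0) has no placed part ⇒ clear
+y: nearest on ray is spacer@(1, 1) ⇒ blocked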